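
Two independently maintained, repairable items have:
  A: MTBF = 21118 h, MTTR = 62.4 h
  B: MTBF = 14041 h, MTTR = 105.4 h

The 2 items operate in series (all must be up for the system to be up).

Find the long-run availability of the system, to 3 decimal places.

A(A) = MTBF/(MTBF+MTTR) = 21118/(21118+62.4) = 0.997054
A(B) = MTBF/(MTBF+MTTR) = 14041/(14041+105.4) = 0.992549
Series availability: 0.997054 × 0.992549 = 0.990

0.990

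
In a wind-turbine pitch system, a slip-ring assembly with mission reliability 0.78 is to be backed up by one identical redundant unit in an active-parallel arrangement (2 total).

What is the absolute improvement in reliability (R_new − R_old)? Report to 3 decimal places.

0.172

R_before = 0.78
R_after = 1 − (1 − 0.78)^2 = 0.952
ΔR = 0.952 − 0.78 = 0.172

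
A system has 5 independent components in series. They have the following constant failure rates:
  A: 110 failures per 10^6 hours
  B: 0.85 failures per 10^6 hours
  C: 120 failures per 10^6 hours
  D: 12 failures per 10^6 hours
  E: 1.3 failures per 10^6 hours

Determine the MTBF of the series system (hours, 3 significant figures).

4100

Series of exponential components: λ_sys = Σ λ_i
λ_sys = 0.00011 + 0.00000085 + 0.00012 + 0.000012 + 0.0000013 = 2.4415e-04 /h
MTBF = 1 / λ_sys = 4100 h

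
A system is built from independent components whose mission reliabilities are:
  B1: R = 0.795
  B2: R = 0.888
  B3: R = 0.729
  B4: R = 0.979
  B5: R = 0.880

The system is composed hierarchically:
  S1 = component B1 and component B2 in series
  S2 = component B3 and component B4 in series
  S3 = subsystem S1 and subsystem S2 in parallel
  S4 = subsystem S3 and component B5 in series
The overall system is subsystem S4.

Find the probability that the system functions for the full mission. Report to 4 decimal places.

Series (B1 and B2): 0.795000 × 0.888000 = 0.705960
Series (B3 and B4): 0.729000 × 0.979000 = 0.713691
Parallel ([0.705960] and [0.713691]): 1 − (1 − 0.705960)(1 − 0.713691) = 0.915814
Series ([0.915814] and B5): 0.915814 × 0.880000 = 0.8059

0.8059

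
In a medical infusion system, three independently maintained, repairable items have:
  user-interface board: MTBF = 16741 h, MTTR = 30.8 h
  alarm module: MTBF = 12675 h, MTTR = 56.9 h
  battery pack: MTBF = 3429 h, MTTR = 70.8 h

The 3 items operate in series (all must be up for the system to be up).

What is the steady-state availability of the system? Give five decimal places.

0.97360

A(user-interface board) = MTBF/(MTBF+MTTR) = 16741/(16741+30.8) = 0.998164
A(alarm module) = MTBF/(MTBF+MTTR) = 12675/(12675+56.9) = 0.995531
A(battery pack) = MTBF/(MTBF+MTTR) = 3429/(3429+70.8) = 0.979770
Series availability: 0.998164 × 0.995531 × 0.979770 = 0.97360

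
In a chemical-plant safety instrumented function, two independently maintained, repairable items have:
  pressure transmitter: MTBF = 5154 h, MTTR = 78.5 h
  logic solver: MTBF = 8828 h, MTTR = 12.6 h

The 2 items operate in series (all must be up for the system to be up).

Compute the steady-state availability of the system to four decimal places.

0.9836

A(pressure transmitter) = MTBF/(MTBF+MTTR) = 5154/(5154+78.5) = 0.984998
A(logic solver) = MTBF/(MTBF+MTTR) = 8828/(8828+12.6) = 0.998575
Series availability: 0.984998 × 0.998575 = 0.9836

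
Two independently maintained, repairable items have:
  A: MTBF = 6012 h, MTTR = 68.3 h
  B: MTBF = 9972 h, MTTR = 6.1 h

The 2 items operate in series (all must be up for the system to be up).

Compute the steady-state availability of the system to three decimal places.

0.988

A(A) = MTBF/(MTBF+MTTR) = 6012/(6012+68.3) = 0.988767
A(B) = MTBF/(MTBF+MTTR) = 9972/(9972+6.1) = 0.999389
Series availability: 0.988767 × 0.999389 = 0.988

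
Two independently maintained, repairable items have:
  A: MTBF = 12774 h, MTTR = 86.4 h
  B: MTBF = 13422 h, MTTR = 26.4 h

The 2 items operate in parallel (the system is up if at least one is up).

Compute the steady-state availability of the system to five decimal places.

A(A) = MTBF/(MTBF+MTTR) = 12774/(12774+86.4) = 0.993282
A(B) = MTBF/(MTBF+MTTR) = 13422/(13422+26.4) = 0.998037
Parallel availability: 1 − (1 − 0.993282)(1 − 0.998037) = 0.99999

0.99999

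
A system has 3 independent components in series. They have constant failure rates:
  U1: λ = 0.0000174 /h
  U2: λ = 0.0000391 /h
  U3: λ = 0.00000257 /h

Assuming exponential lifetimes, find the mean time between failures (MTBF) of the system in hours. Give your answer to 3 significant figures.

16900

Series of exponential components: λ_sys = Σ λ_i
λ_sys = 0.0000174 + 0.0000391 + 0.00000257 = 5.9070e-05 /h
MTBF = 1 / λ_sys = 16900 h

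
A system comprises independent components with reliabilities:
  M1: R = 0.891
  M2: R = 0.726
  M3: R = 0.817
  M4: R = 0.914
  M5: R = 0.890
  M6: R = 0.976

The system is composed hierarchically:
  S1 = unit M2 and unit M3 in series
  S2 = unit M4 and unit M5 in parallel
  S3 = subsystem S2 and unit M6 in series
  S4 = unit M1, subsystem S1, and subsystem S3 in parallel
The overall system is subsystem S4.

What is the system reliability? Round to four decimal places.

Series (M2 and M3): 0.726000 × 0.817000 = 0.593142
Parallel (M4 and M5): 1 − (1 − 0.914000)(1 − 0.890000) = 0.990540
Series ([0.990540] and M6): 0.990540 × 0.976000 = 0.966767
Parallel (M1, [0.593142], and [0.966767]): 1 − (1 − 0.891000)(1 − 0.593142)(1 − 0.966767) = 0.9985

0.9985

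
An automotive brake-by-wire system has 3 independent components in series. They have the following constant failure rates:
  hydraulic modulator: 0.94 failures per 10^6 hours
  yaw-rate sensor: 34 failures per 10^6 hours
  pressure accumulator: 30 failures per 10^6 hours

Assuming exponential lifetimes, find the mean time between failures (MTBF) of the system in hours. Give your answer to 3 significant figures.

Series of exponential components: λ_sys = Σ λ_i
λ_sys = 0.00000094 + 0.000034 + 0.000030 = 6.4940e-05 /h
MTBF = 1 / λ_sys = 15400 h

15400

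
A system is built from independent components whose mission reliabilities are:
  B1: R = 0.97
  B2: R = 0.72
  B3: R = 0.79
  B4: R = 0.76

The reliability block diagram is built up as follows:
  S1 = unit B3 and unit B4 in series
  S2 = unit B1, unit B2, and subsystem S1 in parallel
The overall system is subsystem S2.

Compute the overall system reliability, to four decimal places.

Series (B3 and B4): 0.790000 × 0.760000 = 0.600400
Parallel (B1, B2, and [0.600400]): 1 − (1 − 0.970000)(1 − 0.720000)(1 − 0.600400) = 0.9966

0.9966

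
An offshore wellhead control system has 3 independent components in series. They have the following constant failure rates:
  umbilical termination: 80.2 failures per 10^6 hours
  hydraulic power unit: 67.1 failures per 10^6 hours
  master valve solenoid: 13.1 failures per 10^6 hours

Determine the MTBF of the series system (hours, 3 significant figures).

6230

Series of exponential components: λ_sys = Σ λ_i
λ_sys = 0.0000802 + 0.0000671 + 0.0000131 = 1.6040e-04 /h
MTBF = 1 / λ_sys = 6230 h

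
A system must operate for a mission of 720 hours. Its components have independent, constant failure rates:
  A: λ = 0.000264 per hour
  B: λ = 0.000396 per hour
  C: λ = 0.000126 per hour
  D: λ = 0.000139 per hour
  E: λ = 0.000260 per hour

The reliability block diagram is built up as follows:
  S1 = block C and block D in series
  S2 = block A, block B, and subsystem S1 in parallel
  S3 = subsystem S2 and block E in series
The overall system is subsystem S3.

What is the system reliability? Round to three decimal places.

R(A) = exp(−0.000264 × 720) = 0.82689
R(B) = exp(−0.000396 × 720) = 0.75192
R(C) = exp(−0.000126 × 720) = 0.91327
R(D) = exp(−0.000139 × 720) = 0.90477
R(E) = exp(−0.000260 × 720) = 0.82928
Series (C and D): 0.91327 × 0.90477 = 0.82630
Parallel (A, B, and [0.82630]): 1 − (1 − 0.82689)(1 − 0.75192)(1 − 0.82630) = 0.99254
Series ([0.99254] and E): 0.99254 × 0.82928 = 0.823

0.823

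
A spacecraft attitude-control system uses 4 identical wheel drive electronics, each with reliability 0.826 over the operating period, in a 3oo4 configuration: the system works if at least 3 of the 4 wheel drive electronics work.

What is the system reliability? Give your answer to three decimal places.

R = Σ_{i=3}^{4} C(4,i) p^i (1−p)^{4−i} with p = 0.826
C(4,3)·0.826^3·0.174^1 = 0.39224
C(4,4)·0.826^4·0.174^0 = 0.46550
Sum = 0.858

0.858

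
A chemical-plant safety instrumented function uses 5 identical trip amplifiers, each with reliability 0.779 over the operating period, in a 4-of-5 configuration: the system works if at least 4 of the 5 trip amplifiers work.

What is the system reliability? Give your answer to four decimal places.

0.6938

R = Σ_{i=4}^{5} C(5,i) p^i (1−p)^{5−i} with p = 0.779
C(5,4)·0.779^4·0.221^1 = 0.406923
C(5,5)·0.779^5·0.221^0 = 0.286871
Sum = 0.6938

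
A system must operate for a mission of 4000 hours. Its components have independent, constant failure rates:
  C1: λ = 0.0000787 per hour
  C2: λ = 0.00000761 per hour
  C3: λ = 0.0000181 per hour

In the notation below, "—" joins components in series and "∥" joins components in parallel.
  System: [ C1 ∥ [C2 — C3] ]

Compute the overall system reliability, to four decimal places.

R(C1) = exp(−0.0000787 × 4000) = 0.729935
R(C2) = exp(−0.00000761 × 4000) = 0.970019
R(C3) = exp(−0.0000181 × 4000) = 0.930159
Series (C2 and C3): 0.970019 × 0.930159 = 0.902272
Parallel (C1 and [0.902272]): 1 − (1 − 0.729935)(1 − 0.902272) = 0.9736

0.9736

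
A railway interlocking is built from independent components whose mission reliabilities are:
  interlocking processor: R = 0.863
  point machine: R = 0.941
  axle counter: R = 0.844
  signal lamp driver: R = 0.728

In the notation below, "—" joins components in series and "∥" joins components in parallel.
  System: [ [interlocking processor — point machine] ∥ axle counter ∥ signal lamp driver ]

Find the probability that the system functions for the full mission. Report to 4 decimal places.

0.9920

Series (interlocking processor and point machine): 0.863000 × 0.941000 = 0.812083
Parallel ([0.812083], axle counter, and signal lamp driver): 1 − (1 − 0.812083)(1 − 0.844000)(1 − 0.728000) = 0.9920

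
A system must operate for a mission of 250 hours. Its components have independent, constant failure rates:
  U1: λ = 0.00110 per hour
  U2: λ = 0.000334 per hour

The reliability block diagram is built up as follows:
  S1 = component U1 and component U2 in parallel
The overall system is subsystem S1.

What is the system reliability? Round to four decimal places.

0.9807

R(U1) = exp(−0.00110 × 250) = 0.759572
R(U2) = exp(−0.000334 × 250) = 0.919891
Parallel (U1 and U2): 1 − (1 − 0.759572)(1 − 0.919891) = 0.9807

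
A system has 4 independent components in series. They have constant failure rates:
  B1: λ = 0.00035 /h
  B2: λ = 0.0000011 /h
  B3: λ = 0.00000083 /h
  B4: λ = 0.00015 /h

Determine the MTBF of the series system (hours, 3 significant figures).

Series of exponential components: λ_sys = Σ λ_i
λ_sys = 0.00035 + 0.0000011 + 0.00000083 + 0.00015 = 5.0193e-04 /h
MTBF = 1 / λ_sys = 1990 h

1990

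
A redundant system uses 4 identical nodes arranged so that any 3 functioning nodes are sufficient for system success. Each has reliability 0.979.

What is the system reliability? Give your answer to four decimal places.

R = Σ_{i=3}^{4} C(4,i) p^i (1−p)^{4−i} with p = 0.979
C(4,3)·0.979^3·0.021^1 = 0.078818
C(4,4)·0.979^4·0.021^0 = 0.918609
Sum = 0.9974

0.9974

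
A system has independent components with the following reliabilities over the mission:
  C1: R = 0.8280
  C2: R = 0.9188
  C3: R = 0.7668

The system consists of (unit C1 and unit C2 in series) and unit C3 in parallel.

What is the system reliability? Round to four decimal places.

0.9442

Series (C1 and C2): 0.828000 × 0.918800 = 0.760766
Parallel ([0.760766] and C3): 1 − (1 − 0.760766)(1 − 0.766800) = 0.9442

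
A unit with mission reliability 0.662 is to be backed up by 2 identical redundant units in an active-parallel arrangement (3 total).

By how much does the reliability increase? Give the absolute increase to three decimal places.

R_before = 0.662
R_after = 1 − (1 − 0.662)^3 = 0.961
ΔR = 0.961 − 0.662 = 0.299

0.299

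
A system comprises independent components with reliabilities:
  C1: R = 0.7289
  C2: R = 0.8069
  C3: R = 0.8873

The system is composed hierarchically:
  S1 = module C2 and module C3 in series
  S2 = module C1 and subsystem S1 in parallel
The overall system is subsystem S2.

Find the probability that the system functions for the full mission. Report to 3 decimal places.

0.923

Series (C2 and C3): 0.80690 × 0.88730 = 0.71596
Parallel (C1 and [0.71596]): 1 − (1 − 0.72890)(1 − 0.71596) = 0.923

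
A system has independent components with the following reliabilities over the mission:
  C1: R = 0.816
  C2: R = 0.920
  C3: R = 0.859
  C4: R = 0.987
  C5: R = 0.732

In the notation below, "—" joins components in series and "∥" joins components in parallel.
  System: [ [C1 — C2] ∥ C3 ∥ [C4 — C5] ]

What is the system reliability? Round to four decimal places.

0.9902

Series (C1 and C2): 0.816000 × 0.920000 = 0.750720
Series (C4 and C5): 0.987000 × 0.732000 = 0.722484
Parallel ([0.750720], C3, and [0.722484]): 1 − (1 − 0.750720)(1 − 0.859000)(1 − 0.722484) = 0.9902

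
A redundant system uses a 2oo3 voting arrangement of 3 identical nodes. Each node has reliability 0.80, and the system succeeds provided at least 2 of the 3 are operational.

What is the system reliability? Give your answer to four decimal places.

0.8960

R = Σ_{i=2}^{3} C(3,i) p^i (1−p)^{3−i} with p = 0.80
C(3,2)·0.80^2·0.20^1 = 0.384000
C(3,3)·0.80^3·0.20^0 = 0.512000
Sum = 0.8960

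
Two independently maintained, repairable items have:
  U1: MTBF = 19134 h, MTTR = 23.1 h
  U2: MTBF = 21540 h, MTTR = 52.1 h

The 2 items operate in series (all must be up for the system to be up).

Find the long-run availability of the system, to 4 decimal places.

0.9964

A(U1) = MTBF/(MTBF+MTTR) = 19134/(19134+23.1) = 0.998794
A(U2) = MTBF/(MTBF+MTTR) = 21540/(21540+52.1) = 0.997587
Series availability: 0.998794 × 0.997587 = 0.9964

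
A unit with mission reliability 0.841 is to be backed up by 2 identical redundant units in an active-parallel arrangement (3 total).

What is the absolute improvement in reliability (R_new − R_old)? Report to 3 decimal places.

R_before = 0.841
R_after = 1 − (1 − 0.841)^3 = 0.996
ΔR = 0.996 − 0.841 = 0.155

0.155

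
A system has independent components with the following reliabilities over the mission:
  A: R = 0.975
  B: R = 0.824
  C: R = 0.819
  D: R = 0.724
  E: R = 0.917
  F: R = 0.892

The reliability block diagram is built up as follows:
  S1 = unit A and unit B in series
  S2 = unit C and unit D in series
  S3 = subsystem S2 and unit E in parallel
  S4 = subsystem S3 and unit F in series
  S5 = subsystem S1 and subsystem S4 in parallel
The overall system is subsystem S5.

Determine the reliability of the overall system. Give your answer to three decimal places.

Series (A and B): 0.97500 × 0.82400 = 0.80340
Series (C and D): 0.81900 × 0.72400 = 0.59296
Parallel ([0.59296] and E): 1 − (1 − 0.59296)(1 − 0.91700) = 0.96622
Series ([0.96622] and F): 0.96622 × 0.89200 = 0.86187
Parallel ([0.80340] and [0.86187]): 1 − (1 − 0.80340)(1 − 0.86187) = 0.973

0.973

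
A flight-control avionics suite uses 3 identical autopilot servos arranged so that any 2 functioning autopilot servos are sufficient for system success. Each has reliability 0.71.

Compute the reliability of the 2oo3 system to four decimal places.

0.7965

R = Σ_{i=2}^{3} C(3,i) p^i (1−p)^{3−i} with p = 0.71
C(3,2)·0.71^2·0.29^1 = 0.438567
C(3,3)·0.71^3·0.29^0 = 0.357911
Sum = 0.7965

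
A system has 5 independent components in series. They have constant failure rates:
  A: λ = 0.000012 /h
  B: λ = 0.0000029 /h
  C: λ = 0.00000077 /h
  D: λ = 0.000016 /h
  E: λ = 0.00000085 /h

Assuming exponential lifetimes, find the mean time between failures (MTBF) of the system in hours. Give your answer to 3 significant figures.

30800

Series of exponential components: λ_sys = Σ λ_i
λ_sys = 0.000012 + 0.0000029 + 0.00000077 + 0.000016 + 0.00000085 = 3.2520e-05 /h
MTBF = 1 / λ_sys = 30800 h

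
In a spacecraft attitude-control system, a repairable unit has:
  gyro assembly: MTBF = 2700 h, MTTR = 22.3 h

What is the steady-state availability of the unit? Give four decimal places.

A(gyro assembly) = MTBF/(MTBF+MTTR) = 2700/(2700+22.3) = 0.9918

0.9918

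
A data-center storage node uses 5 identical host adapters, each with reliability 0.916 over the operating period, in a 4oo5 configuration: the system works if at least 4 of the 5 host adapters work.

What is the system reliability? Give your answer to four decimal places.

0.9406

R = Σ_{i=4}^{5} C(5,i) p^i (1−p)^{5−i} with p = 0.916
C(5,4)·0.916^4·0.084^1 = 0.295686
C(5,5)·0.916^5·0.084^0 = 0.644878
Sum = 0.9406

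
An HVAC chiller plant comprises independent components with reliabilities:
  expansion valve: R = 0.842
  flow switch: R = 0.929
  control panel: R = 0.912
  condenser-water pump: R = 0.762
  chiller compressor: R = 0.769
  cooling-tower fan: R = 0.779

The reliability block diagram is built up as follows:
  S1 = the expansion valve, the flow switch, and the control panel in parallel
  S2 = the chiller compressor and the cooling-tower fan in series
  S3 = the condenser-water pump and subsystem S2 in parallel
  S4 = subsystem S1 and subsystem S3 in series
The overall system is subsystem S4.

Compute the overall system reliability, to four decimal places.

Parallel (expansion valve, flow switch, and control panel): 1 − (1 − 0.842000)(1 − 0.929000)(1 − 0.912000) = 0.999013
Series (chiller compressor and cooling-tower fan): 0.769000 × 0.779000 = 0.599051
Parallel (condenser-water pump and [0.599051]): 1 − (1 − 0.762000)(1 − 0.599051) = 0.904574
Series ([0.999013] and [0.904574]): 0.999013 × 0.904574 = 0.9037

0.9037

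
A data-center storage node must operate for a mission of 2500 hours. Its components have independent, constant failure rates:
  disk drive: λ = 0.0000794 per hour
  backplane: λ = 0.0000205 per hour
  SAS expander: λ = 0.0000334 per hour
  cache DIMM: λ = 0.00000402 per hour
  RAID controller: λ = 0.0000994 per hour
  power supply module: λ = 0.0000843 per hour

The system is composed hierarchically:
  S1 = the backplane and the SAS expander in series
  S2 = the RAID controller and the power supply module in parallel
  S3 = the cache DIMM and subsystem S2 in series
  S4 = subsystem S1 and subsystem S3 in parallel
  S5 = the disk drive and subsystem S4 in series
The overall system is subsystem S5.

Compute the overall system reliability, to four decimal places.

0.8146

R(disk drive) = exp(−0.0000794 × 2500) = 0.819960
R(backplane) = exp(−0.0000205 × 2500) = 0.950041
R(SAS expander) = exp(−0.0000334 × 2500) = 0.919891
R(cache DIMM) = exp(−0.00000402 × 2500) = 0.990000
R(RAID controller) = exp(−0.0000994 × 2500) = 0.779970
R(power supply module) = exp(−0.0000843 × 2500) = 0.809977
Series (backplane and SAS expander): 0.950041 × 0.919891 = 0.873934
Parallel (RAID controller and power supply module): 1 − (1 − 0.779970)(1 − 0.809977) = 0.958189
Series (cache DIMM and [0.958189]): 0.990000 × 0.958189 = 0.948607
Parallel ([0.873934] and [0.948607]): 1 − (1 − 0.873934)(1 − 0.948607) = 0.993521
Series (disk drive and [0.993521]): 0.819960 × 0.993521 = 0.8146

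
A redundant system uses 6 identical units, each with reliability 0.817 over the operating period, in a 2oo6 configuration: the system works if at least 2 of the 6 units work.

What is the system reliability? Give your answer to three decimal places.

R = Σ_{i=2}^{6} C(6,i) p^i (1−p)^{6−i} with p = 0.817
C(6,2)·0.817^2·0.183^4 = 0.01123
C(6,3)·0.817^3·0.183^3 = 0.06684
C(6,4)·0.817^4·0.183^2 = 0.22381
C(6,5)·0.817^5·0.183^1 = 0.39968
C(6,6)·0.817^6·0.183^0 = 0.29739
Sum = 0.999

0.999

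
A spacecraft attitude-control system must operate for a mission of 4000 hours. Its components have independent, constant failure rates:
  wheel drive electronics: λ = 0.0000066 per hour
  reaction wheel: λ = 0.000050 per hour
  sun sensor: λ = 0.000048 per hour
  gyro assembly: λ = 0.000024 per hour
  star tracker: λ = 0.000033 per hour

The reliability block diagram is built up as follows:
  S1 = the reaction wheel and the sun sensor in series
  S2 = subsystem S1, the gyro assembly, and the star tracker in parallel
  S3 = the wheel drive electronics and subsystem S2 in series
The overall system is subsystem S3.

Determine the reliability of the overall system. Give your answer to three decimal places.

0.970

R(wheel drive electronics) = exp(−0.0000066 × 4000) = 0.97395
R(reaction wheel) = exp(−0.000050 × 4000) = 0.81873
R(sun sensor) = exp(−0.000048 × 4000) = 0.82531
R(gyro assembly) = exp(−0.000024 × 4000) = 0.90846
R(star tracker) = exp(−0.000033 × 4000) = 0.87634
Series (reaction wheel and sun sensor): 0.81873 × 0.82531 = 0.67571
Parallel ([0.67571], gyro assembly, and star tracker): 1 − (1 − 0.67571)(1 − 0.90846)(1 − 0.87634) = 0.99633
Series (wheel drive electronics and [0.99633]): 0.97395 × 0.99633 = 0.970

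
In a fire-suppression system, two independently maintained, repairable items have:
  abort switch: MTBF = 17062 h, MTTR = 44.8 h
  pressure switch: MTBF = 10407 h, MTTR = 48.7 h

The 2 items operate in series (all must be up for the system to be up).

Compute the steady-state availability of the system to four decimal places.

A(abort switch) = MTBF/(MTBF+MTTR) = 17062/(17062+44.8) = 0.997381
A(pressure switch) = MTBF/(MTBF+MTTR) = 10407/(10407+48.7) = 0.995342
Series availability: 0.997381 × 0.995342 = 0.9927

0.9927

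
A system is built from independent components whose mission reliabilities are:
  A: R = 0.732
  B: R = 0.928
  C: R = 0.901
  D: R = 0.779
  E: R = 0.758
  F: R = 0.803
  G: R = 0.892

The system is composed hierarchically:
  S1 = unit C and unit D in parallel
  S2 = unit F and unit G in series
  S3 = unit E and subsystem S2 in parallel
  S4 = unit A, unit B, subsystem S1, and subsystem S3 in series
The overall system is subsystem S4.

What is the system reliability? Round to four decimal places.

Parallel (C and D): 1 − (1 − 0.901000)(1 − 0.779000) = 0.978121
Series (F and G): 0.803000 × 0.892000 = 0.716276
Parallel (E and [0.716276]): 1 − (1 − 0.758000)(1 − 0.716276) = 0.931339
Series (A, B, [0.978121], and [0.931339]): 0.732000 × 0.928000 × 0.978121 × 0.931339 = 0.6188

0.6188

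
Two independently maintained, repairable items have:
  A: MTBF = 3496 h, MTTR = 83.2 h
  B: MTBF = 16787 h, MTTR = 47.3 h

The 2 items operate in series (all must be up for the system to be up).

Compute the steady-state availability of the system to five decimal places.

0.97401

A(A) = MTBF/(MTBF+MTTR) = 3496/(3496+83.2) = 0.976755
A(B) = MTBF/(MTBF+MTTR) = 16787/(16787+47.3) = 0.997190
Series availability: 0.976755 × 0.997190 = 0.97401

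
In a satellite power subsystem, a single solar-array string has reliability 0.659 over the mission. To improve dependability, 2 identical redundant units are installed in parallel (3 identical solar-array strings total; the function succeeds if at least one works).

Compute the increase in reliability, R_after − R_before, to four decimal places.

0.3013

R_before = 0.659
R_after = 1 − (1 − 0.659)^3 = 0.9603
ΔR = 0.9603 − 0.659 = 0.3013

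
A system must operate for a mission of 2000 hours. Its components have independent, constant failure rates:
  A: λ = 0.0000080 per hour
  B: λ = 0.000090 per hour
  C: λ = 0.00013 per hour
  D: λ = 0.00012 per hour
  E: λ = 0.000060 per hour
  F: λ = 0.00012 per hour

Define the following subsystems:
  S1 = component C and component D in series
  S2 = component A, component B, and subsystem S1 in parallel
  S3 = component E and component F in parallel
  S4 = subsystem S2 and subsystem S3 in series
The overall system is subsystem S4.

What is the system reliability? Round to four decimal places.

R(A) = exp(−0.0000080 × 2000) = 0.984127
R(B) = exp(−0.000090 × 2000) = 0.835270
R(C) = exp(−0.00013 × 2000) = 0.771052
R(D) = exp(−0.00012 × 2000) = 0.786628
R(E) = exp(−0.000060 × 2000) = 0.886920
R(F) = exp(−0.00012 × 2000) = 0.786628
Series (C and D): 0.771052 × 0.786628 = 0.606531
Parallel (A, B, and [0.606531]): 1 − (1 − 0.984127)(1 − 0.835270)(1 − 0.606531) = 0.998971
Parallel (E and F): 1 − (1 − 0.886920)(1 − 0.786628) = 0.975872
Series ([0.998971] and [0.975872]): 0.998971 × 0.975872 = 0.9749

0.9749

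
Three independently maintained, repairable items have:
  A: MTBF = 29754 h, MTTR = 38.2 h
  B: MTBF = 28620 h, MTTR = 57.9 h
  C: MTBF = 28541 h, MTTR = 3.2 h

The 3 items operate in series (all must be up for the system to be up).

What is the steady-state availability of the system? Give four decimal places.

0.9966

A(A) = MTBF/(MTBF+MTTR) = 29754/(29754+38.2) = 0.998718
A(B) = MTBF/(MTBF+MTTR) = 28620/(28620+57.9) = 0.997981
A(C) = MTBF/(MTBF+MTTR) = 28541/(28541+3.2) = 0.999888
Series availability: 0.998718 × 0.997981 × 0.999888 = 0.9966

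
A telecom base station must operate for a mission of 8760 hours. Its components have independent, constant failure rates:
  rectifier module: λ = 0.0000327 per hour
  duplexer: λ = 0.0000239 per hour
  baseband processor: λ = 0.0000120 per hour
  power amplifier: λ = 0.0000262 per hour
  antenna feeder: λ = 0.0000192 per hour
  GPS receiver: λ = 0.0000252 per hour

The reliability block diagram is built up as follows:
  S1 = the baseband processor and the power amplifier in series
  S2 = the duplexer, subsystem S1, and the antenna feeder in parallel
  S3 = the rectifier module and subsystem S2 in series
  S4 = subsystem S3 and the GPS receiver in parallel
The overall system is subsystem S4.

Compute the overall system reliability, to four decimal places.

R(rectifier module) = exp(−0.0000327 × 8760) = 0.750923
R(duplexer) = exp(−0.0000239 × 8760) = 0.811100
R(baseband processor) = exp(−0.0000120 × 8760) = 0.900216
R(power amplifier) = exp(−0.0000262 × 8760) = 0.794921
R(antenna feeder) = exp(−0.0000192 × 8760) = 0.845192
R(GPS receiver) = exp(−0.0000252 × 8760) = 0.801916
Series (baseband processor and power amplifier): 0.900216 × 0.794921 = 0.715601
Parallel (duplexer, [0.715601], and antenna feeder): 1 − (1 − 0.811100)(1 − 0.715601)(1 − 0.845192) = 0.991683
Series (rectifier module and [0.991683]): 0.750923 × 0.991683 = 0.744678
Parallel ([0.744678] and GPS receiver): 1 − (1 − 0.744678)(1 − 0.801916) = 0.9494

0.9494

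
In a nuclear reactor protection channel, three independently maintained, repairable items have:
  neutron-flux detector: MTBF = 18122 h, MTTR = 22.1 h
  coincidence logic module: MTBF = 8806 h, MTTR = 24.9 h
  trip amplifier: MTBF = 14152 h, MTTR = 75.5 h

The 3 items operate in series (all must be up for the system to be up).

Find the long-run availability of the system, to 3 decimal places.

A(neutron-flux detector) = MTBF/(MTBF+MTTR) = 18122/(18122+22.1) = 0.998782
A(coincidence logic module) = MTBF/(MTBF+MTTR) = 8806/(8806+24.9) = 0.997180
A(trip amplifier) = MTBF/(MTBF+MTTR) = 14152/(14152+75.5) = 0.994693
Series availability: 0.998782 × 0.997180 × 0.994693 = 0.991

0.991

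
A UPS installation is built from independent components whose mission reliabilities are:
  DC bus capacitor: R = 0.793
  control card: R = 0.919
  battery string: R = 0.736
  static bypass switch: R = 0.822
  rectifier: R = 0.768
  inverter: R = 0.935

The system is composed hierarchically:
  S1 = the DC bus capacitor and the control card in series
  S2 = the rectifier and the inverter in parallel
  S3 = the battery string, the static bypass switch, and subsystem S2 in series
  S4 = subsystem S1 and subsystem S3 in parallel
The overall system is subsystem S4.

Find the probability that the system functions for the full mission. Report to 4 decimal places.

0.8904

Series (DC bus capacitor and control card): 0.793000 × 0.919000 = 0.728767
Parallel (rectifier and inverter): 1 − (1 − 0.768000)(1 − 0.935000) = 0.984920
Series (battery string, static bypass switch, and [0.984920]): 0.736000 × 0.822000 × 0.984920 = 0.595869
Parallel ([0.728767] and [0.595869]): 1 − (1 − 0.728767)(1 − 0.595869) = 0.8904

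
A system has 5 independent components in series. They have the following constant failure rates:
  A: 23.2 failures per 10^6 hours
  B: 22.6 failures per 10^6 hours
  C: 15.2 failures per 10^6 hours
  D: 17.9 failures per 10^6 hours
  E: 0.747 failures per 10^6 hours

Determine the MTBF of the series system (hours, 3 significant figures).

12600

Series of exponential components: λ_sys = Σ λ_i
λ_sys = 0.0000232 + 0.0000226 + 0.0000152 + 0.0000179 + 0.000000747 = 7.9647e-05 /h
MTBF = 1 / λ_sys = 12600 h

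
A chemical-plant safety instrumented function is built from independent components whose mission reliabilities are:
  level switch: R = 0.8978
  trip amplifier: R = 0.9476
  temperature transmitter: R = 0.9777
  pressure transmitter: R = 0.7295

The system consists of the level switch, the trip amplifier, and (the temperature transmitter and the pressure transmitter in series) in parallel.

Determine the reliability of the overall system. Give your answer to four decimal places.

Series (temperature transmitter and pressure transmitter): 0.977700 × 0.729500 = 0.713232
Parallel (level switch, trip amplifier, and [0.713232]): 1 − (1 − 0.897800)(1 − 0.947600)(1 − 0.713232) = 0.9985

0.9985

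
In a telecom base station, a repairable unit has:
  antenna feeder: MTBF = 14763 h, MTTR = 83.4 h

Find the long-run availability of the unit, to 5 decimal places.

0.99438

A(antenna feeder) = MTBF/(MTBF+MTTR) = 14763/(14763+83.4) = 0.99438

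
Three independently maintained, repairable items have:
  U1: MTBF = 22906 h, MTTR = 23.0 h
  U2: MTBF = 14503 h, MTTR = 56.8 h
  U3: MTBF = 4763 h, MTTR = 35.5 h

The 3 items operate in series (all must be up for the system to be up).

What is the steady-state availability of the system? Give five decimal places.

0.98774

A(U1) = MTBF/(MTBF+MTTR) = 22906/(22906+23.0) = 0.998997
A(U2) = MTBF/(MTBF+MTTR) = 14503/(14503+56.8) = 0.996099
A(U3) = MTBF/(MTBF+MTTR) = 4763/(4763+35.5) = 0.992602
Series availability: 0.998997 × 0.996099 × 0.992602 = 0.98774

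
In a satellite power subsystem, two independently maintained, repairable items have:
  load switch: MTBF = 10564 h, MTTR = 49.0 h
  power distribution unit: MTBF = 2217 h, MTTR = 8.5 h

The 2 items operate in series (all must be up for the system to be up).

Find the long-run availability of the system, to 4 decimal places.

A(load switch) = MTBF/(MTBF+MTTR) = 10564/(10564+49.0) = 0.995383
A(power distribution unit) = MTBF/(MTBF+MTTR) = 2217/(2217+8.5) = 0.996181
Series availability: 0.995383 × 0.996181 = 0.9916

0.9916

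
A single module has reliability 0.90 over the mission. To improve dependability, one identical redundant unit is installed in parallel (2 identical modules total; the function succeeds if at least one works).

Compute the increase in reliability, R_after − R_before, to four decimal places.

0.0900

R_before = 0.90
R_after = 1 − (1 − 0.90)^2 = 0.9900
ΔR = 0.9900 − 0.90 = 0.0900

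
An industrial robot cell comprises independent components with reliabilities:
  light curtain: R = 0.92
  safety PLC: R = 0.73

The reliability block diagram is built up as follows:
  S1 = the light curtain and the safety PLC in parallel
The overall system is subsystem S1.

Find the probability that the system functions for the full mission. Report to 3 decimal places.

0.978

Parallel (light curtain and safety PLC): 1 − (1 − 0.92000)(1 − 0.73000) = 0.978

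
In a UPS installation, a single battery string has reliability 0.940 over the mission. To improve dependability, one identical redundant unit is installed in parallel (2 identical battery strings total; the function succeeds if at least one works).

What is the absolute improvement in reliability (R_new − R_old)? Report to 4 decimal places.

0.0564

R_before = 0.940
R_after = 1 − (1 − 0.940)^2 = 0.9964
ΔR = 0.9964 − 0.940 = 0.0564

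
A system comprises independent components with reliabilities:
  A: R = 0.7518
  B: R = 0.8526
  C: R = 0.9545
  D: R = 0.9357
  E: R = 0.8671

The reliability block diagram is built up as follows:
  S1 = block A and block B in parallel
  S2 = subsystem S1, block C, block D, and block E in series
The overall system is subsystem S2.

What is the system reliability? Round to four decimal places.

0.7461

Parallel (A and B): 1 − (1 − 0.751800)(1 − 0.852600) = 0.963415
Series ([0.963415], C, D, and E): 0.963415 × 0.954500 × 0.935700 × 0.867100 = 0.7461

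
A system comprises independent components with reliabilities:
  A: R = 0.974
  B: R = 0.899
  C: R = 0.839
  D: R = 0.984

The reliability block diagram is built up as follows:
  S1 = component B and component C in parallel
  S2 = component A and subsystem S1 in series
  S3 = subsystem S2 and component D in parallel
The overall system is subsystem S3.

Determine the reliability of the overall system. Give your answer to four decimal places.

0.9993

Parallel (B and C): 1 − (1 − 0.899000)(1 − 0.839000) = 0.983739
Series (A and [0.983739]): 0.974000 × 0.983739 = 0.958162
Parallel ([0.958162] and D): 1 − (1 − 0.958162)(1 − 0.984000) = 0.9993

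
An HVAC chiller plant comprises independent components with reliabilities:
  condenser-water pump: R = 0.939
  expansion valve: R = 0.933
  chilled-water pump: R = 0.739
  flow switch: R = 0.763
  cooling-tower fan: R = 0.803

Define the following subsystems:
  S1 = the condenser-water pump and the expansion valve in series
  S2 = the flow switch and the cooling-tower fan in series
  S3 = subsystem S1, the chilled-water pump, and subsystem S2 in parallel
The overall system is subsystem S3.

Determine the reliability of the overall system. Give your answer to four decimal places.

0.9875

Series (condenser-water pump and expansion valve): 0.939000 × 0.933000 = 0.876087
Series (flow switch and cooling-tower fan): 0.763000 × 0.803000 = 0.612689
Parallel ([0.876087], chilled-water pump, and [0.612689]): 1 − (1 − 0.876087)(1 − 0.739000)(1 − 0.612689) = 0.9875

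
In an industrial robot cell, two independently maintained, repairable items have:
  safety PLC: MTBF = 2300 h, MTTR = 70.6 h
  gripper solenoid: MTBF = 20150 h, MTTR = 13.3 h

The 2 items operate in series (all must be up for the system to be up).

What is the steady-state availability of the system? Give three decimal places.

A(safety PLC) = MTBF/(MTBF+MTTR) = 2300/(2300+70.6) = 0.970219
A(gripper solenoid) = MTBF/(MTBF+MTTR) = 20150/(20150+13.3) = 0.999340
Series availability: 0.970219 × 0.999340 = 0.970

0.970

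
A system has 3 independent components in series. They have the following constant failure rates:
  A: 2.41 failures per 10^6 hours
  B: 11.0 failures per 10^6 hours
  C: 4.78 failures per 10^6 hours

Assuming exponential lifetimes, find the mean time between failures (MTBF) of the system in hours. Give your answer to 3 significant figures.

55000

Series of exponential components: λ_sys = Σ λ_i
λ_sys = 0.00000241 + 0.0000110 + 0.00000478 = 1.8190e-05 /h
MTBF = 1 / λ_sys = 55000 h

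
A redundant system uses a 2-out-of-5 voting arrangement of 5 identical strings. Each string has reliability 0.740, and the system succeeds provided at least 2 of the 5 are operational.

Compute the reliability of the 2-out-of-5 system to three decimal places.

R = Σ_{i=2}^{5} C(5,i) p^i (1−p)^{5−i} with p = 0.740
C(5,2)·0.740^2·0.260^3 = 0.09625
C(5,3)·0.740^3·0.260^2 = 0.27393
C(5,4)·0.740^4·0.260^1 = 0.38983
C(5,5)·0.740^5·0.260^0 = 0.22190
Sum = 0.982

0.982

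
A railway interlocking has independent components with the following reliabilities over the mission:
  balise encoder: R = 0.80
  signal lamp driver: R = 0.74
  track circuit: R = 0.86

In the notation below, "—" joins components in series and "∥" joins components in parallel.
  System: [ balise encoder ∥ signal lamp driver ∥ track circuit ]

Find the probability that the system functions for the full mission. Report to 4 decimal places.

Parallel (balise encoder, signal lamp driver, and track circuit): 1 − (1 − 0.800000)(1 − 0.740000)(1 − 0.860000) = 0.9927

0.9927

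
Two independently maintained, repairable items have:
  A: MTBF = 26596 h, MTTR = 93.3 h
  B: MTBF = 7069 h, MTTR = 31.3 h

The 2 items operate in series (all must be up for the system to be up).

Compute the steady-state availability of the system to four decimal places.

0.9921

A(A) = MTBF/(MTBF+MTTR) = 26596/(26596+93.3) = 0.996504
A(B) = MTBF/(MTBF+MTTR) = 7069/(7069+31.3) = 0.995592
Series availability: 0.996504 × 0.995592 = 0.9921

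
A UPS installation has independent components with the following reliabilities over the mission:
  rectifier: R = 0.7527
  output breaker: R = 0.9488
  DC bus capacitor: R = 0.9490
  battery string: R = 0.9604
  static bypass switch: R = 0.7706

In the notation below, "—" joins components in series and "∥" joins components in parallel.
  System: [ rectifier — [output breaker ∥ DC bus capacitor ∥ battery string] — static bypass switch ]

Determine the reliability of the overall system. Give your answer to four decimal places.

Parallel (output breaker, DC bus capacitor, and battery string): 1 − (1 − 0.948800)(1 − 0.949000)(1 − 0.960400) = 0.999897
Series (rectifier, [0.999897], and static bypass switch): 0.752700 × 0.999897 × 0.770600 = 0.5800

0.5800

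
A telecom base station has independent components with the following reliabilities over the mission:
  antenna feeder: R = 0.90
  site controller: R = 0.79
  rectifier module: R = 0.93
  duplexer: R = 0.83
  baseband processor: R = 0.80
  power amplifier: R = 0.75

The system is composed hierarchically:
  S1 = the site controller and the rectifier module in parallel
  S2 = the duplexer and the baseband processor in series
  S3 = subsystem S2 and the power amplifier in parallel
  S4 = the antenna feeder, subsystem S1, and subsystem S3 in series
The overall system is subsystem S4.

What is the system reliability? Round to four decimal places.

Parallel (site controller and rectifier module): 1 − (1 − 0.790000)(1 − 0.930000) = 0.985300
Series (duplexer and baseband processor): 0.830000 × 0.800000 = 0.664000
Parallel ([0.664000] and power amplifier): 1 − (1 − 0.664000)(1 − 0.750000) = 0.916000
Series (antenna feeder, [0.985300], and [0.916000]): 0.900000 × 0.985300 × 0.916000 = 0.8123

0.8123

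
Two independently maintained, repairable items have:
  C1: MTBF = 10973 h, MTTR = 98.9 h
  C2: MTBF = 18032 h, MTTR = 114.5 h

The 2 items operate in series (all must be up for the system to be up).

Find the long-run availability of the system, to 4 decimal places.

A(C1) = MTBF/(MTBF+MTTR) = 10973/(10973+98.9) = 0.991067
A(C2) = MTBF/(MTBF+MTTR) = 18032/(18032+114.5) = 0.993690
Series availability: 0.991067 × 0.993690 = 0.9848

0.9848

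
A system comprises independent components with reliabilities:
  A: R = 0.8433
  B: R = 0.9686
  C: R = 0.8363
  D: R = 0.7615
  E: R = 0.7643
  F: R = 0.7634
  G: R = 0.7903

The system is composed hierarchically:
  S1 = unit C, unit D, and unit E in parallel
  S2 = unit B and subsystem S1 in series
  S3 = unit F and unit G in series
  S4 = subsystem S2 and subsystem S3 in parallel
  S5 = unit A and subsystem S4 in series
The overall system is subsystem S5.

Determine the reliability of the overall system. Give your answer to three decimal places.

Parallel (C, D, and E): 1 − (1 − 0.83630)(1 − 0.76150)(1 − 0.76430) = 0.99080
Series (B and [0.99080]): 0.96860 × 0.99080 = 0.95969
Series (F and G): 0.76340 × 0.79030 = 0.60332
Parallel ([0.95969] and [0.60332]): 1 − (1 − 0.95969)(1 − 0.60332) = 0.98401
Series (A and [0.98401]): 0.84330 × 0.98401 = 0.830

0.830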